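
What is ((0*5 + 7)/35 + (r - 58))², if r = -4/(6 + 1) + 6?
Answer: 3359889/1225 ≈ 2742.8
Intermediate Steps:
r = 38/7 (r = -4/7 + 6 = 38/7 ≈ 5.4286)
((0*5 + 7)/35 + (r - 58))² = ((0*5 + 7)/35 + (38/7 - 58))² = ((0 + 7)*(1/35) - 368/7)² = (7*(1/35) - 368/7)² = (⅕ - 368/7)² = (-1833/35)² = 3359889/1225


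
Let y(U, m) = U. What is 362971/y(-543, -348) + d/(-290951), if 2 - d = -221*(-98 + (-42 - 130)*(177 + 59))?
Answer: -100723854437/157986393 ≈ -637.55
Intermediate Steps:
d = -8992488 (d = 2 - (-221)*(-98 + (-42 - 130)*(177 + 59)) = 2 - (-221)*(-98 - 172*236) = 2 - (-221)*(-98 - 40592) = 2 - (-221)*(-40690) = 2 - 1*8992490 = 2 - 8992490 = -8992488)
362971/y(-543, -348) + d/(-290951) = 362971/(-543) - 8992488/(-290951) = 362971*(-1/543) - 8992488*(-1/290951) = -362971/543 + 8992488/290951 = -100723854437/157986393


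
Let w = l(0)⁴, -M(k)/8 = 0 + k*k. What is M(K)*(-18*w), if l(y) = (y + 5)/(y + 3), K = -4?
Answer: 160000/9 ≈ 17778.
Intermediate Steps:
l(y) = (5 + y)/(3 + y)
M(k) = -8*k² (M(k) = -8*(0 + k*k) = -8*(0 + k²) = -8*k²)
w = 625/81 (w = ((5 + 0)/(3 + 0))⁴ = (5/3)⁴ = 625/81 ≈ 7.7160)
M(K)*(-18*w) = (-8*(-4)²)*(-18*625/81) = -8*16*(-1250/9) = -128*(-1250/9) = 160000/9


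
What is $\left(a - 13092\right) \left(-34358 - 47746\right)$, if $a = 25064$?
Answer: $-982949088$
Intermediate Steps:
$\left(a - 13092\right) \left(-34358 - 47746\right) = \left(25064 - 13092\right) \left(-34358 - 47746\right) = 11972 \left(-82104\right) = -982949088$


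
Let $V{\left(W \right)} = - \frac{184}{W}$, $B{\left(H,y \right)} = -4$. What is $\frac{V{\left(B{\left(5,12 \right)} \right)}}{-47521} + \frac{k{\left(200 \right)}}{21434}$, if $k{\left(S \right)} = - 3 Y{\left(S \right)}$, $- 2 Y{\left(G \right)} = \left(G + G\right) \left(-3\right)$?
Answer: $- \frac{43261882}{509282557} \approx -0.084947$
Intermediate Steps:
$Y{\left(G \right)} = 3 G$ ($Y{\left(G \right)} = - \frac{\left(G + G\right) \left(-3\right)}{2} = - \frac{2 G \left(-3\right)}{2} = - \frac{\left(-6\right) G}{2} = 3 G$)
$k{\left(S \right)} = - 9 S$ ($k{\left(S \right)} = - 3 \cdot 3 S = - 9 S$)
$\frac{V{\left(B{\left(5,12 \right)} \right)}}{-47521} + \frac{k{\left(200 \right)}}{21434} = \frac{\left(-184\right) \frac{1}{-4}}{-47521} + \frac{\left(-9\right) 200}{21434} = \left(-184\right) \left(- \frac{1}{4}\right) \left(- \frac{1}{47521}\right) - \frac{900}{10717} = 46 \left(- \frac{1}{47521}\right) - \frac{900}{10717} = - \frac{46}{47521} - \frac{900}{10717} = - \frac{43261882}{509282557}$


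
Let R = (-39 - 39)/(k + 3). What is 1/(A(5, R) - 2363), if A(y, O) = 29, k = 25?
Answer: -1/2334 ≈ -0.00042845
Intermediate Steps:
R = -39/14 (R = (-39 - 39)/(25 + 3) = -78/28 = -78*1/28 = -39/14 ≈ -2.7857)
1/(A(5, R) - 2363) = 1/(29 - 2363) = 1/(-2334) = -1/2334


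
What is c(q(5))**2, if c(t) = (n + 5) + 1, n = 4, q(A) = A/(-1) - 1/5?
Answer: 100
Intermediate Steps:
q(A) = -1/5 - A (q(A) = A*(-1) - 1*1/5 = -A - 1/5 = -1/5 - A)
c(t) = 10 (c(t) = (4 + 5) + 1 = 9 + 1 = 10)
c(q(5))**2 = 10**2 = 100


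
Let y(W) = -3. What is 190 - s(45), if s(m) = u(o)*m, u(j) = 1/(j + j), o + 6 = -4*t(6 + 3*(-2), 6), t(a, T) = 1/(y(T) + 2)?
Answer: 805/4 ≈ 201.25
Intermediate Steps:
t(a, T) = -1 (t(a, T) = 1/(-3 + 2) = 1/(-1) = -1)
o = -2 (o = -6 - 4*(-1) = -6 + 4 = -2)
u(j) = 1/(2*j)
s(m) = -m/4 (s(m) = ((1/2)/(-2))*m = ((1/2)*(-1/2))*m = -m/4)
190 - s(45) = 190 - (-1)*45/4 = 190 - 1*(-45/4) = 190 + 45/4 = 805/4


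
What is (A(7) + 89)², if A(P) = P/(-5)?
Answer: 191844/25 ≈ 7673.8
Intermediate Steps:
A(P) = -P/5 (A(P) = P*(-⅕) = -P/5)
(A(7) + 89)² = (-⅕*7 + 89)² = (-7/5 + 89)² = (438/5)² = 191844/25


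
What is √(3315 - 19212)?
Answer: I*√15897 ≈ 126.08*I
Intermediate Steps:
√(3315 - 19212) = √(-15897) = I*√15897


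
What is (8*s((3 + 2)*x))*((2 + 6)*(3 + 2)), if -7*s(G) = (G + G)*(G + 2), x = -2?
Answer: -51200/7 ≈ -7314.3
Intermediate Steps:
s(G) = -2*G*(2 + G)/7 (s(G) = -(G + G)*(G + 2)/7 = -2*G*(2 + G)/7)
(8*s((3 + 2)*x))*((2 + 6)*(3 + 2)) = (8*(-2*(3 + 2)*(-2)*(2 + (3 + 2)*(-2))/7))*((2 + 6)*(3 + 2)) = (8*(-2*5*(-2)*(2 + 5*(-2))/7))*(8*5) = (8*(-2/7*(-10)*(2 - 10)))*40 = (8*(-2/7*(-10)*(-8)))*40 = (8*(-160/7))*40 = -1280/7*40 = -51200/7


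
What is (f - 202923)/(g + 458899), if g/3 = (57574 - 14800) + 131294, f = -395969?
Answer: -598892/981103 ≈ -0.61043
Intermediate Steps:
g = 522204 (g = 3*((57574 - 14800) + 131294) = 3*(42774 + 131294) = 3*174068 = 522204)
(f - 202923)/(g + 458899) = (-395969 - 202923)/(522204 + 458899) = -598892/981103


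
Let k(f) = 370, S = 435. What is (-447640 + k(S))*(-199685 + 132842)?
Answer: 29896868610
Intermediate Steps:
(-447640 + k(S))*(-199685 + 132842) = (-447640 + 370)*(-199685 + 132842) = -447270*(-66843) = 29896868610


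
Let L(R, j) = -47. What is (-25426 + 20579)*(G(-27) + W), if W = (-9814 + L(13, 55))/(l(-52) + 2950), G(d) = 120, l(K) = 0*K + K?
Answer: -545932151/966 ≈ -5.6515e+5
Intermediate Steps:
l(K) = K (l(K) = 0 + K = K)
W = -3287/966 (W = (-9814 - 47)/(-52 + 2950) = -9861/2898 = -9861*1/2898 = -3287/966 ≈ -3.4027)
(-25426 + 20579)*(G(-27) + W) = (-25426 + 20579)*(120 - 3287/966) = -4847*112633/966 = -545932151/966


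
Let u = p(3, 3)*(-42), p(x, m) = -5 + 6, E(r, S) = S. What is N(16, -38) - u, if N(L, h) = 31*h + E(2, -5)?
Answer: -1141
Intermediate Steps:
p(x, m) = 1
N(L, h) = -5 + 31*h (N(L, h) = 31*h - 5 = -5 + 31*h)
u = -42 (u = 1*(-42) = -42)
N(16, -38) - u = (-5 + 31*(-38)) - 1*(-42) = (-5 - 1178) + 42 = -1183 + 42 = -1141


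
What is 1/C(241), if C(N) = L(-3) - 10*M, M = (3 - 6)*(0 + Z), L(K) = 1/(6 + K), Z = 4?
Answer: 3/361 ≈ 0.0083102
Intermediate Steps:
M = -12 (M = (3 - 6)*(0 + 4) = -3*4 = -12)
C(N) = 361/3 (C(N) = 1/(6 - 3) - 10*(-12) = 1/3 + 120 = ⅓ + 120 = 361/3)
1/C(241) = 1/(361/3) = 3/361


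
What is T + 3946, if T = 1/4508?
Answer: 17788569/4508 ≈ 3946.0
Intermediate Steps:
T = 1/4508 ≈ 0.00022183
T + 3946 = 1/4508 + 3946 = 17788569/4508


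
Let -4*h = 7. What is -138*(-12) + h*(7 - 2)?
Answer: 6589/4 ≈ 1647.3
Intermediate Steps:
h = -7/4 (h = -¼*7 = -7/4 ≈ -1.7500)
-138*(-12) + h*(7 - 2) = -138*(-12) - 7*(7 - 2)/4 = 1656 - 7/4*5 = 1656 - 35/4 = 6589/4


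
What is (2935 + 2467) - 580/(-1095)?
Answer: 1183154/219 ≈ 5402.5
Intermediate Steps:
(2935 + 2467) - 580/(-1095) = 5402 - 580*(-1/1095) = 5402 + 116/219 = 1183154/219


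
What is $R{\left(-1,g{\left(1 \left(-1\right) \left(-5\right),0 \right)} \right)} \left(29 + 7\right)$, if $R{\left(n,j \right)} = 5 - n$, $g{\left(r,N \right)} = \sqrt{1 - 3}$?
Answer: $216$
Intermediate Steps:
$g{\left(r,N \right)} = i \sqrt{2}$ ($g{\left(r,N \right)} = \sqrt{-2} = i \sqrt{2}$)
$R{\left(-1,g{\left(1 \left(-1\right) \left(-5\right),0 \right)} \right)} \left(29 + 7\right) = \left(5 - -1\right) \left(29 + 7\right) = \left(5 + 1\right) 36 = 6 \cdot 36 = 216$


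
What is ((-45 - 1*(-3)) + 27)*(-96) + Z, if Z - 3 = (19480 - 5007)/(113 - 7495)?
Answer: 10637753/7382 ≈ 1441.0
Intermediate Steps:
Z = 7673/7382 (Z = 3 + (19480 - 5007)/(113 - 7495) = 3 + 14473/(-7382) = 3 + 14473*(-1/7382) = 3 - 14473/7382 = 7673/7382 ≈ 1.0394)
((-45 - 1*(-3)) + 27)*(-96) + Z = ((-45 - 1*(-3)) + 27)*(-96) + 7673/7382 = ((-45 + 3) + 27)*(-96) + 7673/7382 = (-42 + 27)*(-96) + 7673/7382 = -15*(-96) + 7673/7382 = 1440 + 7673/7382 = 10637753/7382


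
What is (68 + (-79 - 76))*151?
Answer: -13137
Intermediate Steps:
(68 + (-79 - 76))*151 = (68 - 155)*151 = -87*151 = -13137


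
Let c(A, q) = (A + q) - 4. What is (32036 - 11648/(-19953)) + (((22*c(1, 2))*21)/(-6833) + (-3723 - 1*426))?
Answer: 3802170291133/136338849 ≈ 27888.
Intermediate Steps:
c(A, q) = -4 + A + q
(32036 - 11648/(-19953)) + (((22*c(1, 2))*21)/(-6833) + (-3723 - 1*426)) = (32036 - 11648/(-19953)) + (((22*(-4 + 1 + 2))*21)/(-6833) + (-3723 - 1*426)) = (32036 - 11648*(-1/19953)) + (((22*(-1))*21)*(-1/6833) + (-3723 - 426)) = (32036 + 11648/19953) + (-22*21*(-1/6833) - 4149) = 639225956/19953 + (-462*(-1/6833) - 4149) = 639225956/19953 + (462/6833 - 4149) = 639225956/19953 - 28349655/6833 = 3802170291133/136338849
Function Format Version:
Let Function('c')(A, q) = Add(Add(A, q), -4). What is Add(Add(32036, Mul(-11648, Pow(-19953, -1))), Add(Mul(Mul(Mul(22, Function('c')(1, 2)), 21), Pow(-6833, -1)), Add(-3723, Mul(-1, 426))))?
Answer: Rational(3802170291133, 136338849) ≈ 27888.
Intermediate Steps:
Function('c')(A, q) = Add(-4, A, q)
Add(Add(32036, Mul(-11648, Pow(-19953, -1))), Add(Mul(Mul(Mul(22, Function('c')(1, 2)), 21), Pow(-6833, -1)), Add(-3723, Mul(-1, 426)))) = Add(Add(32036, Mul(-11648, Pow(-19953, -1))), Add(Mul(Mul(Mul(22, Add(-4, 1, 2)), 21), Pow(-6833, -1)), Add(-3723, Mul(-1, 426)))) = Add(Add(32036, Mul(-11648, Rational(-1, 19953))), Add(Mul(Mul(Mul(22, -1), 21), Rational(-1, 6833)), Add(-3723, -426))) = Add(Add(32036, Rational(11648, 19953)), Add(Mul(Mul(-22, 21), Rational(-1, 6833)), -4149)) = Add(Rational(639225956, 19953), Add(Mul(-462, Rational(-1, 6833)), -4149)) = Add(Rational(639225956, 19953), Add(Rational(462, 6833), -4149)) = Add(Rational(639225956, 19953), Rational(-28349655, 6833)) = Rational(3802170291133, 136338849)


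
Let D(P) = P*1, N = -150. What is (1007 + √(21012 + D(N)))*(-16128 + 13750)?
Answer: -2394646 - 7134*√2318 ≈ -2.7381e+6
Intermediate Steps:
D(P) = P
(1007 + √(21012 + D(N)))*(-16128 + 13750) = (1007 + √(21012 - 150))*(-16128 + 13750) = (1007 + √20862)*(-2378) = (1007 + 3*√2318)*(-2378) = -2394646 - 7134*√2318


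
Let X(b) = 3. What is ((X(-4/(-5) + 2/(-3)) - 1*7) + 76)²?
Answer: 5184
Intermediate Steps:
((X(-4/(-5) + 2/(-3)) - 1*7) + 76)² = ((3 - 1*7) + 76)² = ((3 - 7) + 76)² = (-4 + 76)² = 72² = 5184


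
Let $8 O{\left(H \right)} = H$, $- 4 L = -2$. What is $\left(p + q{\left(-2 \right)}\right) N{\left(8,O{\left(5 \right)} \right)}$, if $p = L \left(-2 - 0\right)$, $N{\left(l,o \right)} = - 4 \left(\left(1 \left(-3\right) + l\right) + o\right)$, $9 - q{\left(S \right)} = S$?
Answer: $-225$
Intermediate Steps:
$L = \frac{1}{2}$ ($L = \left(- \frac{1}{4}\right) \left(-2\right) = \frac{1}{2} \approx 0.5$)
$q{\left(S \right)} = 9 - S$
$O{\left(H \right)} = \frac{H}{8}$
$N{\left(l,o \right)} = 12 - 4 l - 4 o$ ($N{\left(l,o \right)} = - 4 \left(\left(-3 + l\right) + o\right) = - 4 \left(-3 + l + o\right) = 12 - 4 l - 4 o$)
$p = -1$ ($p = \frac{-2 - 0}{2} = \frac{-2 + 0}{2} = \frac{1}{2} \left(-2\right) = -1$)
$\left(p + q{\left(-2 \right)}\right) N{\left(8,O{\left(5 \right)} \right)} = \left(-1 + \left(9 - -2\right)\right) \left(12 - 32 - 4 \cdot \frac{1}{8} \cdot 5\right) = \left(-1 + \left(9 + 2\right)\right) \left(12 - 32 - \frac{5}{2}\right) = \left(-1 + 11\right) \left(12 - 32 - \frac{5}{2}\right) = 10 \left(- \frac{45}{2}\right) = -225$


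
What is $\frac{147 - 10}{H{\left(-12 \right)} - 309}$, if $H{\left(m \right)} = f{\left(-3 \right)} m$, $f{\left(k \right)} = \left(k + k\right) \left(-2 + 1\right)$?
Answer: $- \frac{137}{381} \approx -0.35958$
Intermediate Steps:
$f{\left(k \right)} = - 2 k$ ($f{\left(k \right)} = 2 k \left(-1\right) = - 2 k$)
$H{\left(m \right)} = 6 m$ ($H{\left(m \right)} = \left(-2\right) \left(-3\right) m = 6 m$)
$\frac{147 - 10}{H{\left(-12 \right)} - 309} = \frac{147 - 10}{6 \left(-12\right) - 309} = \frac{137}{-72 - 309} = \frac{137}{-381} = 137 \left(- \frac{1}{381}\right) = - \frac{137}{381}$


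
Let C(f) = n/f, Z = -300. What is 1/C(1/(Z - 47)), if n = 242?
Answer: -1/83974 ≈ -1.1908e-5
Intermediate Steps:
C(f) = 242/f
1/C(1/(Z - 47)) = 1/(242/(1/(-300 - 47))) = 1/(242/(1/(-347))) = 1/(242/(-1/347)) = 1/(242*(-347)) = 1/(-83974) = -1/83974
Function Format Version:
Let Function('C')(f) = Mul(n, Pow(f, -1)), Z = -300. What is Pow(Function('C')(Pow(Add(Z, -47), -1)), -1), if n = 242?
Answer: Rational(-1, 83974) ≈ -1.1908e-5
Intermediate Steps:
Function('C')(f) = Mul(242, Pow(f, -1))
Pow(Function('C')(Pow(Add(Z, -47), -1)), -1) = Pow(Mul(242, Pow(Pow(Add(-300, -47), -1), -1)), -1) = Pow(Mul(242, Pow(Pow(-347, -1), -1)), -1) = Pow(Mul(242, Pow(Rational(-1, 347), -1)), -1) = Pow(Mul(242, -347), -1) = Pow(-83974, -1) = Rational(-1, 83974)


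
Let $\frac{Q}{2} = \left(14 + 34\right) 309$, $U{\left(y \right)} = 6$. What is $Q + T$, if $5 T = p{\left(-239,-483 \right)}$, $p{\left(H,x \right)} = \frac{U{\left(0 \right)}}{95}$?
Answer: $\frac{14090406}{475} \approx 29664.0$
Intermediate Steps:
$Q = 29664$ ($Q = 2 \left(14 + 34\right) 309 = 2 \cdot 48 \cdot 309 = 2 \cdot 14832 = 29664$)
$p{\left(H,x \right)} = \frac{6}{95}$ ($p{\left(H,x \right)} = \frac{1}{95} \cdot 6 = \frac{6}{95}$)
$T = \frac{6}{475}$ ($T = \frac{1}{5} \cdot \frac{6}{95} = \frac{6}{475} \approx 0.012632$)
$Q + T = 29664 + \frac{6}{475} = \frac{14090406}{475}$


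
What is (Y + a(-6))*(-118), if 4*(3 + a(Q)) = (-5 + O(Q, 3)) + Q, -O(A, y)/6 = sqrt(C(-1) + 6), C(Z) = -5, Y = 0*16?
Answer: 1711/2 ≈ 855.50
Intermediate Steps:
Y = 0
O(A, y) = -6 (O(A, y) = -6*sqrt(-5 + 6) = -6*sqrt(1) = -6*1 = -6)
a(Q) = -23/4 + Q/4 (a(Q) = -3 + ((-5 - 6) + Q)/4 = -3 + (-11 + Q)/4 = -3 + (-11/4 + Q/4) = -23/4 + Q/4)
(Y + a(-6))*(-118) = (0 + (-23/4 + (1/4)*(-6)))*(-118) = (0 + (-23/4 - 3/2))*(-118) = (0 - 29/4)*(-118) = -29/4*(-118) = 1711/2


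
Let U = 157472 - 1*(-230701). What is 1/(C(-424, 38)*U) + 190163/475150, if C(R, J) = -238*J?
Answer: 19635093810959/49061146652700 ≈ 0.40022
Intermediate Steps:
U = 388173 (U = 157472 + 230701 = 388173)
1/(C(-424, 38)*U) + 190163/475150 = 1/(-238*38*388173) + 190163/475150 = (1/388173)/(-9044) + 190163*(1/475150) = -1/9044*1/388173 + 190163/475150 = -1/3510636612 + 190163/475150 = 19635093810959/49061146652700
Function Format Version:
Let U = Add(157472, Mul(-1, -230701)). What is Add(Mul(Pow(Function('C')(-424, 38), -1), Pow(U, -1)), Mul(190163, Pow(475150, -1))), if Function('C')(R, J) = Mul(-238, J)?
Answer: Rational(19635093810959, 49061146652700) ≈ 0.40022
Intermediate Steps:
U = 388173 (U = Add(157472, 230701) = 388173)
Add(Mul(Pow(Function('C')(-424, 38), -1), Pow(U, -1)), Mul(190163, Pow(475150, -1))) = Add(Mul(Pow(Mul(-238, 38), -1), Pow(388173, -1)), Mul(190163, Pow(475150, -1))) = Add(Mul(Pow(-9044, -1), Rational(1, 388173)), Mul(190163, Rational(1, 475150))) = Add(Mul(Rational(-1, 9044), Rational(1, 388173)), Rational(190163, 475150)) = Add(Rational(-1, 3510636612), Rational(190163, 475150)) = Rational(19635093810959, 49061146652700)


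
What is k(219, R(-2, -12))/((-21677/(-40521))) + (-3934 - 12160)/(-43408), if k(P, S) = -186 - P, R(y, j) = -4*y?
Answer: -356010017701/470477608 ≈ -756.70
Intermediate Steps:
k(219, R(-2, -12))/((-21677/(-40521))) + (-3934 - 12160)/(-43408) = (-186 - 1*219)/((-21677/(-40521))) + (-3934 - 12160)/(-43408) = (-186 - 219)/((-21677*(-1/40521))) - 16094*(-1/43408) = -405/21677/40521 + 8047/21704 = -405*40521/21677 + 8047/21704 = -16411005/21677 + 8047/21704 = -356010017701/470477608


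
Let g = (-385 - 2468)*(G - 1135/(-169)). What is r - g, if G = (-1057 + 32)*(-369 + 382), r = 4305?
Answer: -6420776325/169 ≈ -3.7993e+7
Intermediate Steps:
G = -13325 (G = -1025*13 = -13325)
g = 6421503870/169 (g = (-385 - 2468)*(-13325 - 1135/(-169)) = -2853*(-13325 - 1135*(-1/169)) = -2853*(-13325 + 1135/169) = -2853*(-2250790/169) = 6421503870/169 ≈ 3.7997e+7)
r - g = 4305 - 1*6421503870/169 = 4305 - 6421503870/169 = -6420776325/169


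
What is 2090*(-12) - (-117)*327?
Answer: 13179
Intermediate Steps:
2090*(-12) - (-117)*327 = -25080 - 1*(-38259) = -25080 + 38259 = 13179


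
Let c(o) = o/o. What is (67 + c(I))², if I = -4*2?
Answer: 4624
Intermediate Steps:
I = -8
c(o) = 1
(67 + c(I))² = (67 + 1)² = 68² = 4624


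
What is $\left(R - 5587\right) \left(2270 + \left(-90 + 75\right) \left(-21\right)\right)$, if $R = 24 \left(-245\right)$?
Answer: $-29642195$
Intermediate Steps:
$R = -5880$
$\left(R - 5587\right) \left(2270 + \left(-90 + 75\right) \left(-21\right)\right) = \left(-5880 - 5587\right) \left(2270 + \left(-90 + 75\right) \left(-21\right)\right) = - 11467 \left(2270 - -315\right) = - 11467 \left(2270 + 315\right) = \left(-11467\right) 2585 = -29642195$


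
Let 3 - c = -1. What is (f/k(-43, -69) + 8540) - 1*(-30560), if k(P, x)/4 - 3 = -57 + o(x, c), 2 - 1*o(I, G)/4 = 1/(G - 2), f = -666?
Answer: 1251311/32 ≈ 39104.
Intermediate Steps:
c = 4 (c = 3 - 1*(-1) = 3 + 1 = 4)
o(I, G) = 8 - 4/(-2 + G) (o(I, G) = 8 - 4/(G - 2) = 8 - 4/(-2 + G))
k(P, x) = -192 (k(P, x) = 12 + 4*(-57 + 4*(-5 + 2*4)/(-2 + 4)) = 12 + 4*(-57 + 4*(-5 + 8)/2) = 12 + 4*(-57 + 4*(1/2)*3) = 12 + 4*(-57 + 6) = 12 + 4*(-51) = 12 - 204 = -192)
(f/k(-43, -69) + 8540) - 1*(-30560) = (-666/(-192) + 8540) - 1*(-30560) = (-666*(-1/192) + 8540) + 30560 = (111/32 + 8540) + 30560 = 273391/32 + 30560 = 1251311/32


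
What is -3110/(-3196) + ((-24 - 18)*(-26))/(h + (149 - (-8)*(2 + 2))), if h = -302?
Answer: -1556861/193358 ≈ -8.0517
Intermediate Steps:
-3110/(-3196) + ((-24 - 18)*(-26))/(h + (149 - (-8)*(2 + 2))) = -3110/(-3196) + ((-24 - 18)*(-26))/(-302 + (149 - (-8)*(2 + 2))) = -3110*(-1/3196) + (-42*(-26))/(-302 + (149 - (-8)*4)) = 1555/1598 + 1092/(-302 + (149 - 1*(-32))) = 1555/1598 + 1092/(-302 + (149 + 32)) = 1555/1598 + 1092/(-302 + 181) = 1555/1598 + 1092/(-121) = 1555/1598 + 1092*(-1/121) = 1555/1598 - 1092/121 = -1556861/193358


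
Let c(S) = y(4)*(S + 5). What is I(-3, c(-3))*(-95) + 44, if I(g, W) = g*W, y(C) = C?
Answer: 2324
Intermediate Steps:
c(S) = 20 + 4*S (c(S) = 4*(S + 5) = 4*(5 + S) = 20 + 4*S)
I(g, W) = W*g
I(-3, c(-3))*(-95) + 44 = ((20 + 4*(-3))*(-3))*(-95) + 44 = ((20 - 12)*(-3))*(-95) + 44 = (8*(-3))*(-95) + 44 = -24*(-95) + 44 = 2280 + 44 = 2324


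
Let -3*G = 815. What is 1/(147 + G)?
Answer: -3/374 ≈ -0.0080214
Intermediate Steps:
G = -815/3 (G = -⅓*815 = -815/3 ≈ -271.67)
1/(147 + G) = 1/(147 - 815/3) = 1/(-374/3) = -3/374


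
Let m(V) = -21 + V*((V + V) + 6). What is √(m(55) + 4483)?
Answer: √10842 ≈ 104.12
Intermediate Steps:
m(V) = -21 + V*(6 + 2*V) (m(V) = -21 + V*(2*V + 6) = -21 + V*(6 + 2*V))
√(m(55) + 4483) = √((-21 + 2*55² + 6*55) + 4483) = √((-21 + 2*3025 + 330) + 4483) = √((-21 + 6050 + 330) + 4483) = √(6359 + 4483) = √10842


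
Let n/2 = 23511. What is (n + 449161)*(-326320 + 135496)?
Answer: -94683624792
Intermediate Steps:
n = 47022 (n = 2*23511 = 47022)
(n + 449161)*(-326320 + 135496) = (47022 + 449161)*(-326320 + 135496) = 496183*(-190824) = -94683624792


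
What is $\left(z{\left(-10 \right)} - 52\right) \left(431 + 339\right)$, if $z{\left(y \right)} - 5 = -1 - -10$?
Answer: $-29260$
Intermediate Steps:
$z{\left(y \right)} = 14$ ($z{\left(y \right)} = 5 - -9 = 5 + \left(-1 + 10\right) = 5 + 9 = 14$)
$\left(z{\left(-10 \right)} - 52\right) \left(431 + 339\right) = \left(14 - 52\right) \left(431 + 339\right) = \left(-38\right) 770 = -29260$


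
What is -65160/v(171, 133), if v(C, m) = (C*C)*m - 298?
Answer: -13032/777751 ≈ -0.016756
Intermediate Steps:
v(C, m) = -298 + m*C² (v(C, m) = C²*m - 298 = m*C² - 298 = -298 + m*C²)
-65160/v(171, 133) = -65160/(-298 + 133*171²) = -65160/(-298 + 133*29241) = -65160/(-298 + 3889053) = -65160/3888755 = -65160*1/3888755 = -13032/777751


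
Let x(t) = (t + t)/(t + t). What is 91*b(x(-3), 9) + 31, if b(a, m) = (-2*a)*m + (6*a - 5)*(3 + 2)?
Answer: -1152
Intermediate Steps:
x(t) = 1 (x(t) = (2*t)/((2*t)) = (2*t)*(1/(2*t)) = 1)
b(a, m) = -25 + 30*a - 2*a*m (b(a, m) = -2*a*m + (-5 + 6*a)*5 = -2*a*m + (-25 + 30*a) = -25 + 30*a - 2*a*m)
91*b(x(-3), 9) + 31 = 91*(-25 + 30*1 - 2*1*9) + 31 = 91*(-25 + 30 - 18) + 31 = 91*(-13) + 31 = -1183 + 31 = -1152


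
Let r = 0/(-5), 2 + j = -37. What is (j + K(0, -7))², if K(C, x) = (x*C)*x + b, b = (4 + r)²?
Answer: 529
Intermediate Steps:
j = -39 (j = -2 - 37 = -39)
r = 0 (r = 0*(-⅕) = 0)
b = 16 (b = (4 + 0)² = 4² = 16)
K(C, x) = 16 + C*x² (K(C, x) = (x*C)*x + 16 = (C*x)*x + 16 = C*x² + 16 = 16 + C*x²)
(j + K(0, -7))² = (-39 + (16 + 0*(-7)²))² = (-39 + (16 + 0*49))² = (-39 + (16 + 0))² = (-39 + 16)² = (-23)² = 529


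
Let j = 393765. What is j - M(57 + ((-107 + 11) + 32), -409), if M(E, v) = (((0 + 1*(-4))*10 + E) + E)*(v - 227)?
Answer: 359421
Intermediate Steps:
M(E, v) = (-227 + v)*(-40 + 2*E) (M(E, v) = (((0 - 4)*10 + E) + E)*(-227 + v) = ((-4*10 + E) + E)*(-227 + v) = ((-40 + E) + E)*(-227 + v) = (-40 + 2*E)*(-227 + v) = (-227 + v)*(-40 + 2*E))
j - M(57 + ((-107 + 11) + 32), -409) = 393765 - (9080 - 454*(57 + ((-107 + 11) + 32)) - 40*(-409) + 2*(57 + ((-107 + 11) + 32))*(-409)) = 393765 - (9080 - 454*(57 + (-96 + 32)) + 16360 + 2*(57 + (-96 + 32))*(-409)) = 393765 - (9080 - 454*(57 - 64) + 16360 + 2*(57 - 64)*(-409)) = 393765 - (9080 - 454*(-7) + 16360 + 2*(-7)*(-409)) = 393765 - (9080 + 3178 + 16360 + 5726) = 393765 - 1*34344 = 393765 - 34344 = 359421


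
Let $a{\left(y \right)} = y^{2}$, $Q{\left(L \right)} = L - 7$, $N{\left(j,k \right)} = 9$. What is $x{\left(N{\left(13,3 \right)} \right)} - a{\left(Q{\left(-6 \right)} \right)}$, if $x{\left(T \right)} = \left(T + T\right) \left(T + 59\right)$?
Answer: $1055$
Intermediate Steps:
$x{\left(T \right)} = 2 T \left(59 + T\right)$
$Q{\left(L \right)} = -7 + L$ ($Q{\left(L \right)} = L - 7 = -7 + L$)
$x{\left(N{\left(13,3 \right)} \right)} - a{\left(Q{\left(-6 \right)} \right)} = 2 \cdot 9 \left(59 + 9\right) - \left(-7 - 6\right)^{2} = 2 \cdot 9 \cdot 68 - \left(-13\right)^{2} = 1224 - 169 = 1055$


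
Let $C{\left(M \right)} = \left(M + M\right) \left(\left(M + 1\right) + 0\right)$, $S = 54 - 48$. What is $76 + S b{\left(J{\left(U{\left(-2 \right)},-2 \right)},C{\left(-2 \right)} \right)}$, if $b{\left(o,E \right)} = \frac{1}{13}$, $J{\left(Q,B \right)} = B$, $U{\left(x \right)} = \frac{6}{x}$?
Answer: $\frac{994}{13} \approx 76.462$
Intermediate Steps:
$S = 6$
$C{\left(M \right)} = 2 M \left(1 + M\right)$ ($C{\left(M \right)} = 2 M \left(\left(1 + M\right) + 0\right) = 2 M \left(1 + M\right)$)
$b{\left(o,E \right)} = \frac{1}{13}$
$76 + S b{\left(J{\left(U{\left(-2 \right)},-2 \right)},C{\left(-2 \right)} \right)} = 76 + 6 \cdot \frac{1}{13} = 76 + \frac{6}{13} = \frac{994}{13}$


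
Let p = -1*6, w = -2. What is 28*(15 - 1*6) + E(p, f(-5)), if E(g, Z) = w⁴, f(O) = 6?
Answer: 268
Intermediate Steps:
p = -6
E(g, Z) = 16 (E(g, Z) = (-2)⁴ = 16)
28*(15 - 1*6) + E(p, f(-5)) = 28*(15 - 1*6) + 16 = 28*(15 - 6) + 16 = 28*9 + 16 = 252 + 16 = 268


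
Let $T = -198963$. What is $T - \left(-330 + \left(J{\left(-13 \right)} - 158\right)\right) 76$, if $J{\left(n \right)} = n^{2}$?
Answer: $-174719$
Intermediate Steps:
$T - \left(-330 + \left(J{\left(-13 \right)} - 158\right)\right) 76 = -198963 - \left(-330 - \left(158 - \left(-13\right)^{2}\right)\right) 76 = -198963 - \left(-330 + \left(169 - 158\right)\right) 76 = -198963 - \left(-330 + 11\right) 76 = -198963 - \left(-319\right) 76 = -198963 - -24244 = -198963 + 24244 = -174719$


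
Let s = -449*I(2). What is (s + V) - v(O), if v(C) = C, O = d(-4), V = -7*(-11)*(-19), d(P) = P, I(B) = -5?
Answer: 786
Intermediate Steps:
V = -1463 (V = 77*(-19) = -1463)
O = -4
s = 2245 (s = -449*(-5) = 2245)
(s + V) - v(O) = (2245 - 1463) - 1*(-4) = 782 + 4 = 786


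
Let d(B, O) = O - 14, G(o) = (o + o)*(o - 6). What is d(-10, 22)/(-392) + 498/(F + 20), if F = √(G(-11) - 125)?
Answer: 487889/7399 - 498*√249/151 ≈ 13.898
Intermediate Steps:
G(o) = 2*o*(-6 + o) (G(o) = (2*o)*(-6 + o) = 2*o*(-6 + o))
d(B, O) = -14 + O
F = √249 (F = √(2*(-11)*(-6 - 11) - 125) = √(2*(-11)*(-17) - 125) = √(374 - 125) = √249 ≈ 15.780)
d(-10, 22)/(-392) + 498/(F + 20) = (-14 + 22)/(-392) + 498/(√249 + 20) = 8*(-1/392) + 498/(20 + √249) = -1/49 + 498/(20 + √249)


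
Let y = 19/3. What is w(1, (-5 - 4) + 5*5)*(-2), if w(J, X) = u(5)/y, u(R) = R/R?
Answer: -6/19 ≈ -0.31579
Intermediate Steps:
u(R) = 1
y = 19/3 (y = 19*(1/3) = 19/3 ≈ 6.3333)
w(J, X) = 3/19 (w(J, X) = 1/(19/3) = 1*(3/19) = 3/19)
w(1, (-5 - 4) + 5*5)*(-2) = (3/19)*(-2) = -6/19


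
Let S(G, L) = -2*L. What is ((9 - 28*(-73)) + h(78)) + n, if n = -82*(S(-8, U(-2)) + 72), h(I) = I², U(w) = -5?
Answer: 1413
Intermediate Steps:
n = -6724 (n = -82*(-2*(-5) + 72) = -82*(10 + 72) = -82*82 = -6724)
((9 - 28*(-73)) + h(78)) + n = ((9 - 28*(-73)) + 78²) - 6724 = ((9 + 2044) + 6084) - 6724 = (2053 + 6084) - 6724 = 8137 - 6724 = 1413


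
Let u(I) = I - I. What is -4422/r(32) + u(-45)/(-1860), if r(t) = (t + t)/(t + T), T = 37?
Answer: -152559/32 ≈ -4767.5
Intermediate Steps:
r(t) = 2*t/(37 + t) (r(t) = (t + t)/(t + 37) = (2*t)/(37 + t) = 2*t/(37 + t))
u(I) = 0
-4422/r(32) + u(-45)/(-1860) = -4422/(2*32/(37 + 32)) + 0/(-1860) = -4422/(2*32/69) + 0*(-1/1860) = -4422/(2*32*(1/69)) + 0 = -4422/64/69 + 0 = -4422*69/64 + 0 = -152559/32 + 0 = -152559/32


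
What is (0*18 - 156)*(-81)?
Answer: 12636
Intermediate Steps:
(0*18 - 156)*(-81) = (0 - 156)*(-81) = -156*(-81) = 12636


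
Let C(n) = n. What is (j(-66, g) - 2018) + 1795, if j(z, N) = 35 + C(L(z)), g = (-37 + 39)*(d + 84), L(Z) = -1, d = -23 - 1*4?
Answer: -189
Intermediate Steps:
d = -27 (d = -23 - 4 = -27)
g = 114 (g = (-37 + 39)*(-27 + 84) = 2*57 = 114)
j(z, N) = 34 (j(z, N) = 35 - 1 = 34)
(j(-66, g) - 2018) + 1795 = (34 - 2018) + 1795 = -1984 + 1795 = -189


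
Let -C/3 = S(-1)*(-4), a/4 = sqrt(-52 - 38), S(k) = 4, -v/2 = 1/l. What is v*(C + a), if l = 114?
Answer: -16/19 - 4*I*sqrt(10)/19 ≈ -0.8421 - 0.66574*I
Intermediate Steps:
v = -1/57 (v = -2/114 = -2*1/114 = -1/57 ≈ -0.017544)
a = 12*I*sqrt(10) (a = 4*sqrt(-52 - 38) = 4*sqrt(-90) = 4*(3*I*sqrt(10)) = 12*I*sqrt(10) ≈ 37.947*I)
C = 48 (C = -12*(-4) = -3*(-16) = 48)
v*(C + a) = -(48 + 12*I*sqrt(10))/57 = -16/19 - 4*I*sqrt(10)/19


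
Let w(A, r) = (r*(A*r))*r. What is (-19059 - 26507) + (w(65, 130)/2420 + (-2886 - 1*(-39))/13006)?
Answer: 21157348097/1573726 ≈ 13444.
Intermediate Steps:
w(A, r) = A*r³ (w(A, r) = (A*r²)*r = A*r³)
(-19059 - 26507) + (w(65, 130)/2420 + (-2886 - 1*(-39))/13006) = (-19059 - 26507) + ((65*130³)/2420 + (-2886 - 1*(-39))/13006) = -45566 + ((65*2197000)*(1/2420) + (-2886 + 39)*(1/13006)) = -45566 + (142805000*(1/2420) - 2847*1/13006) = -45566 + (7140250/121 - 2847/13006) = -45566 + 92865747013/1573726 = 21157348097/1573726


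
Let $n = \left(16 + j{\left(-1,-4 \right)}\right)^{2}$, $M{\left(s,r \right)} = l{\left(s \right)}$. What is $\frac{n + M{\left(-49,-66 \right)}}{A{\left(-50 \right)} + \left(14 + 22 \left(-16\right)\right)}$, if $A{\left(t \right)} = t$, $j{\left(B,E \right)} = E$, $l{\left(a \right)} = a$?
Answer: $- \frac{95}{388} \approx -0.24485$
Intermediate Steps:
$M{\left(s,r \right)} = s$
$n = 144$ ($n = \left(16 - 4\right)^{2} = 12^{2} = 144$)
$\frac{n + M{\left(-49,-66 \right)}}{A{\left(-50 \right)} + \left(14 + 22 \left(-16\right)\right)} = \frac{144 - 49}{-50 + \left(14 + 22 \left(-16\right)\right)} = \frac{95}{-50 + \left(14 - 352\right)} = \frac{95}{-50 - 338} = \frac{95}{-388} = 95 \left(- \frac{1}{388}\right) = - \frac{95}{388}$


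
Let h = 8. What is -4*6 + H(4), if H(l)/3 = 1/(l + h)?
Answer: -95/4 ≈ -23.750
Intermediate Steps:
H(l) = 3/(8 + l) (H(l) = 3/(l + 8) = 3/(8 + l))
-4*6 + H(4) = -4*6 + 3/(8 + 4) = -24 + 3/12 = -24 + 3*(1/12) = -24 + ¼ = -95/4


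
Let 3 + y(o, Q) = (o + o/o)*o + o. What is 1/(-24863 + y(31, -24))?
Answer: -1/23843 ≈ -4.1941e-5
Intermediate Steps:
y(o, Q) = -3 + o + o*(1 + o) (y(o, Q) = -3 + ((o + o/o)*o + o) = -3 + ((o + 1)*o + o) = -3 + ((1 + o)*o + o) = -3 + (o*(1 + o) + o) = -3 + (o + o*(1 + o)) = -3 + o + o*(1 + o))
1/(-24863 + y(31, -24)) = 1/(-24863 + (-3 + 31**2 + 2*31)) = 1/(-24863 + (-3 + 961 + 62)) = 1/(-24863 + 1020) = 1/(-23843) = -1/23843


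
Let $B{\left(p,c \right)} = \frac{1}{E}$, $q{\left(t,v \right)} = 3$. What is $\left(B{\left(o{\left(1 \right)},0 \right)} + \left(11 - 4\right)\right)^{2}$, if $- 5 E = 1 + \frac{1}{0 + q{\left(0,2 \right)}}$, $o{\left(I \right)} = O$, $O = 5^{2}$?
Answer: $\frac{169}{16} \approx 10.563$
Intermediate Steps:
$O = 25$
$o{\left(I \right)} = 25$
$E = - \frac{4}{15}$ ($E = - \frac{1 + \frac{1}{0 + 3}}{5} = - \frac{1 + \frac{1}{3}}{5} = \left(- \frac{1}{5}\right) \frac{4}{3} = - \frac{4}{15} \approx -0.26667$)
$B{\left(p,c \right)} = - \frac{15}{4}$ ($B{\left(p,c \right)} = \frac{1}{- \frac{4}{15}} = - \frac{15}{4}$)
$\left(B{\left(o{\left(1 \right)},0 \right)} + \left(11 - 4\right)\right)^{2} = \left(- \frac{15}{4} + \left(11 - 4\right)\right)^{2} = \left(- \frac{15}{4} + 7\right)^{2} = \left(\frac{13}{4}\right)^{2} = \frac{169}{16}$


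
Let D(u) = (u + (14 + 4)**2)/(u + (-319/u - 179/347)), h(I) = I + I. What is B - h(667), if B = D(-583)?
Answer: -14297553649/10721377 ≈ -1333.6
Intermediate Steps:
h(I) = 2*I
D(u) = (324 + u)/(-179/347 + u - 319/u) (D(u) = (u + 18**2)/(u + (-319/u - 179*1/347)) = (u + 324)/(u + (-319/u - 179/347)) = (324 + u)/(u + (-179/347 - 319/u)) = (324 + u)/(-179/347 + u - 319/u))
B = 4763269/10721377 (B = 347*(-583)*(324 - 583)/(-110693 - 179*(-583) + 347*(-583)**2) = 347*(-583)*(-259)/(-110693 + 104357 + 347*339889) = 347*(-583)*(-259)/(-110693 + 104357 + 117941483) = 347*(-583)*(-259)/117935147 = 347*(-583)*(1/117935147)*(-259) = 4763269/10721377 ≈ 0.44428)
B - h(667) = 4763269/10721377 - 2*667 = 4763269/10721377 - 1*1334 = 4763269/10721377 - 1334 = -14297553649/10721377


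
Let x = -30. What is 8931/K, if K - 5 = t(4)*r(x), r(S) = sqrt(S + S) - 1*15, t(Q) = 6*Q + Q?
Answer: -741273/43853 - 500136*I*sqrt(15)/219265 ≈ -16.904 - 8.8341*I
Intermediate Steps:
t(Q) = 7*Q
r(S) = -15 + sqrt(2)*sqrt(S) (r(S) = sqrt(2*S) - 15 = sqrt(2)*sqrt(S) - 15 = -15 + sqrt(2)*sqrt(S))
K = -415 + 56*I*sqrt(15) (K = 5 + (7*4)*(-15 + sqrt(2)*sqrt(-30)) = 5 + 28*(-15 + sqrt(2)*(I*sqrt(30))) = 5 + 28*(-15 + 2*I*sqrt(15)) = 5 + (-420 + 56*I*sqrt(15)) = -415 + 56*I*sqrt(15) ≈ -415.0 + 216.89*I)
8931/K = 8931/(-415 + 56*I*sqrt(15))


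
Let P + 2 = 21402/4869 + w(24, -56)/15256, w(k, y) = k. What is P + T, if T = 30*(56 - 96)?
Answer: -1235551305/1031687 ≈ -1197.6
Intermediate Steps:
T = -1200 (T = 30*(-40) = -1200)
P = 2473095/1031687 (P = -2 + (21402/4869 + 24/15256) = -2 + (21402*(1/4869) + 24*(1/15256)) = -2 + (2378/541 + 3/1907) = -2 + 4536469/1031687 = 2473095/1031687 ≈ 2.3971)
P + T = 2473095/1031687 - 1200 = -1235551305/1031687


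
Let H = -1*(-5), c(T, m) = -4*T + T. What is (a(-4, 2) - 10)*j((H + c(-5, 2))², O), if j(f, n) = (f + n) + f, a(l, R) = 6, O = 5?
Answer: -3220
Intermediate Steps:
c(T, m) = -3*T
H = 5
j(f, n) = n + 2*f
(a(-4, 2) - 10)*j((H + c(-5, 2))², O) = (6 - 10)*(5 + 2*(5 - 3*(-5))²) = -4*(5 + 2*(5 + 15)²) = -4*(5 + 2*20²) = -4*(5 + 2*400) = -4*(5 + 800) = -4*805 = -3220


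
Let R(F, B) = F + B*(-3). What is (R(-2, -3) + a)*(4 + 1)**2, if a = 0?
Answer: 175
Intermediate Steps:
R(F, B) = F - 3*B
(R(-2, -3) + a)*(4 + 1)**2 = ((-2 - 3*(-3)) + 0)*(4 + 1)**2 = ((-2 + 9) + 0)*5**2 = (7 + 0)*25 = 7*25 = 175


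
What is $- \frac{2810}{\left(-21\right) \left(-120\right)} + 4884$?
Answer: $\frac{1230487}{252} \approx 4882.9$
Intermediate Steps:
$- \frac{2810}{\left(-21\right) \left(-120\right)} + 4884 = - \frac{2810}{2520} + 4884 = \left(-2810\right) \frac{1}{2520} + 4884 = - \frac{281}{252} + 4884 = \frac{1230487}{252}$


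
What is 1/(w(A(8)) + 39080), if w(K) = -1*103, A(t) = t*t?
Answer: 1/38977 ≈ 2.5656e-5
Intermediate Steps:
A(t) = t**2
w(K) = -103
1/(w(A(8)) + 39080) = 1/(-103 + 39080) = 1/38977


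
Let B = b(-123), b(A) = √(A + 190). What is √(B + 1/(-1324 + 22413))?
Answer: √(21089 + 444745921*√67)/21089 ≈ 2.8610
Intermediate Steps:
b(A) = √(190 + A)
B = √67 (B = √(190 - 123) = √67 ≈ 8.1853)
√(B + 1/(-1324 + 22413)) = √(√67 + 1/(-1324 + 22413)) = √(√67 + 1/21089) = √(1/21089 + √67)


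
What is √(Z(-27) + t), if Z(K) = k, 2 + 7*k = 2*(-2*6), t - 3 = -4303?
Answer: I*√210882/7 ≈ 65.603*I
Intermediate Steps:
t = -4300 (t = 3 - 4303 = -4300)
k = -26/7 (k = -2/7 + (2*(-2*6))/7 = -2/7 + (2*(-12))/7 = -2/7 + (⅐)*(-24) = -2/7 - 24/7 = -26/7 ≈ -3.7143)
Z(K) = -26/7
√(Z(-27) + t) = √(-26/7 - 4300) = √(-30126/7) = I*√210882/7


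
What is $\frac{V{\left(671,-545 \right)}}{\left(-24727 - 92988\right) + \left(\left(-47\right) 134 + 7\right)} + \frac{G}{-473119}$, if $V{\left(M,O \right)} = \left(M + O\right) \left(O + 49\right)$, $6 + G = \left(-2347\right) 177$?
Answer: $\frac{40541618787}{29334797357} \approx 1.382$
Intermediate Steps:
$G = -415425$ ($G = -6 - 415419 = -415425$)
$V{\left(M,O \right)} = \left(49 + O\right) \left(M + O\right)$ ($V{\left(M,O \right)} = \left(M + O\right) \left(49 + O\right) = \left(49 + O\right) \left(M + O\right)$)
$\frac{V{\left(671,-545 \right)}}{\left(-24727 - 92988\right) + \left(\left(-47\right) 134 + 7\right)} + \frac{G}{-473119} = \frac{\left(-545\right)^{2} + 49 \cdot 671 + 49 \left(-545\right) + 671 \left(-545\right)}{\left(-24727 - 92988\right) + \left(\left(-47\right) 134 + 7\right)} - \frac{415425}{-473119} = \frac{297025 + 32879 - 26705 - 365695}{-117715 + \left(-6298 + 7\right)} - - \frac{415425}{473119} = - \frac{62496}{-117715 - 6291} + \frac{415425}{473119} = - \frac{62496}{-124006} + \frac{415425}{473119} = \left(-62496\right) \left(- \frac{1}{124006}\right) + \frac{415425}{473119} = \frac{31248}{62003} + \frac{415425}{473119} = \frac{40541618787}{29334797357}$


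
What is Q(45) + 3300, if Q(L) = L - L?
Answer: 3300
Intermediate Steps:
Q(L) = 0
Q(45) + 3300 = 0 + 3300 = 3300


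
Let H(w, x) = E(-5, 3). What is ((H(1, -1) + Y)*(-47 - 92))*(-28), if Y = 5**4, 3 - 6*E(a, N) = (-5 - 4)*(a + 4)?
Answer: 2428608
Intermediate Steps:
E(a, N) = 13/2 + 3*a/2 (E(a, N) = 1/2 - (-5 - 4)*(a + 4)/6 = 1/2 - (-3)*(4 + a)/2 = 1/2 - (-36 - 9*a)/6 = 1/2 + (6 + 3*a/2) = 13/2 + 3*a/2)
Y = 625
H(w, x) = -1 (H(w, x) = 13/2 + (3/2)*(-5) = 13/2 - 15/2 = -1)
((H(1, -1) + Y)*(-47 - 92))*(-28) = ((-1 + 625)*(-47 - 92))*(-28) = (624*(-139))*(-28) = -86736*(-28) = 2428608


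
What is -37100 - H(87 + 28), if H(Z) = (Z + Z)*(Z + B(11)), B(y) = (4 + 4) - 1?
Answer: -65160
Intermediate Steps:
B(y) = 7 (B(y) = 8 - 1 = 7)
H(Z) = 2*Z*(7 + Z) (H(Z) = (Z + Z)*(Z + 7) = (2*Z)*(7 + Z) = 2*Z*(7 + Z))
-37100 - H(87 + 28) = -37100 - 2*(87 + 28)*(7 + (87 + 28)) = -37100 - 2*115*(7 + 115) = -37100 - 2*115*122 = -37100 - 1*28060 = -37100 - 28060 = -65160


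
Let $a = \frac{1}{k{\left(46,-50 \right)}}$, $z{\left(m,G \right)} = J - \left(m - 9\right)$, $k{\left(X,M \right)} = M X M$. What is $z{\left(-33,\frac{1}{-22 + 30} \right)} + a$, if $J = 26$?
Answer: $\frac{7820001}{115000} \approx 68.0$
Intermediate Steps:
$k{\left(X,M \right)} = X M^{2}$
$z{\left(m,G \right)} = 35 - m$ ($z{\left(m,G \right)} = 26 - \left(m - 9\right) = 26 - \left(-9 + m\right) = 35 - m$)
$a = \frac{1}{115000}$ ($a = \frac{1}{46 \left(-50\right)^{2}} = \frac{1}{46 \cdot 2500} = \frac{1}{115000} \approx 8.6957 \cdot 10^{-6}$)
$z{\left(-33,\frac{1}{-22 + 30} \right)} + a = \left(35 - -33\right) + \frac{1}{115000} = \left(35 + 33\right) + \frac{1}{115000} = 68 + \frac{1}{115000} = \frac{7820001}{115000}$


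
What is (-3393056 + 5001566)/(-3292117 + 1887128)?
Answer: -1608510/1404989 ≈ -1.1449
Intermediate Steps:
(-3393056 + 5001566)/(-3292117 + 1887128) = 1608510/(-1404989) = 1608510*(-1/1404989) = -1608510/1404989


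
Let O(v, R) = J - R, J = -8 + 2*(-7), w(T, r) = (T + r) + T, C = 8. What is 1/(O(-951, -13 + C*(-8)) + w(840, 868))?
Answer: 1/2603 ≈ 0.00038417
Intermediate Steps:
w(T, r) = r + 2*T
J = -22 (J = -8 - 14 = -22)
O(v, R) = -22 - R
1/(O(-951, -13 + C*(-8)) + w(840, 868)) = 1/((-22 - (-13 + 8*(-8))) + (868 + 2*840)) = 1/((-22 - (-13 - 64)) + (868 + 1680)) = 1/((-22 - 1*(-77)) + 2548) = 1/((-22 + 77) + 2548) = 1/(55 + 2548) = 1/2603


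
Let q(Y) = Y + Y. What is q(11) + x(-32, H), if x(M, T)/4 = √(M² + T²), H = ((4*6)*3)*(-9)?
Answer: 22 + 32*√6577 ≈ 2617.2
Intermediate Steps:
H = -648 (H = (24*3)*(-9) = 72*(-9) = -648)
q(Y) = 2*Y
x(M, T) = 4*√(M² + T²)
q(11) + x(-32, H) = 2*11 + 4*√((-32)² + (-648)²) = 22 + 4*√(1024 + 419904) = 22 + 4*√420928 = 22 + 4*(8*√6577) = 22 + 32*√6577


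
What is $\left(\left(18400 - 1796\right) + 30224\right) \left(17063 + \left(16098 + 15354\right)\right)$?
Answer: $2271860420$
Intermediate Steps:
$\left(\left(18400 - 1796\right) + 30224\right) \left(17063 + \left(16098 + 15354\right)\right) = \left(\left(18400 - 1796\right) + 30224\right) \left(17063 + 31452\right) = \left(16604 + 30224\right) 48515 = 46828 \cdot 48515 = 2271860420$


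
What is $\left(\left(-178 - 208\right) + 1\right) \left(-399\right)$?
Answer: $153615$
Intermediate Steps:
$\left(\left(-178 - 208\right) + 1\right) \left(-399\right) = \left(-386 + 1\right) \left(-399\right) = \left(-385\right) \left(-399\right) = 153615$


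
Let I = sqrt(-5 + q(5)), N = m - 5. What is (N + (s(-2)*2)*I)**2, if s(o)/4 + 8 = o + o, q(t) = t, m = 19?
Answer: 196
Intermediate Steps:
N = 14 (N = 19 - 5 = 14)
s(o) = -32 + 8*o (s(o) = -32 + 4*(o + o) = -32 + 4*(2*o) = -32 + 8*o)
I = 0 (I = sqrt(-5 + 5) = sqrt(0) = 0)
(N + (s(-2)*2)*I)**2 = (14 + ((-32 + 8*(-2))*2)*0)**2 = (14 + ((-32 - 16)*2)*0)**2 = (14 - 48*2*0)**2 = (14 - 96*0)**2 = (14 + 0)**2 = 14**2 = 196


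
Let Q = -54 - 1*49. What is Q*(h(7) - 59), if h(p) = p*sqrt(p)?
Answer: 6077 - 721*sqrt(7) ≈ 4169.4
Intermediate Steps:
Q = -103 (Q = -54 - 49 = -103)
h(p) = p**(3/2)
Q*(h(7) - 59) = -103*(7**(3/2) - 59) = -103*(7*sqrt(7) - 59) = -103*(-59 + 7*sqrt(7)) = 6077 - 721*sqrt(7)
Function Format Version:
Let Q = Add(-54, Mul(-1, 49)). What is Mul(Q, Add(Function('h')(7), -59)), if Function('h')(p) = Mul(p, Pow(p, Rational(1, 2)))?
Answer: Add(6077, Mul(-721, Pow(7, Rational(1, 2)))) ≈ 4169.4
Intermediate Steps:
Q = -103 (Q = Add(-54, -49) = -103)
Function('h')(p) = Pow(p, Rational(3, 2))
Mul(Q, Add(Function('h')(7), -59)) = Mul(-103, Add(Pow(7, Rational(3, 2)), -59)) = Mul(-103, Add(Mul(7, Pow(7, Rational(1, 2))), -59)) = Mul(-103, Add(-59, Mul(7, Pow(7, Rational(1, 2))))) = Add(6077, Mul(-721, Pow(7, Rational(1, 2))))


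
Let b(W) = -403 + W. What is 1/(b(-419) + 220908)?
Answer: 1/220086 ≈ 4.5437e-6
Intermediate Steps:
1/(b(-419) + 220908) = 1/((-403 - 419) + 220908) = 1/(-822 + 220908) = 1/220086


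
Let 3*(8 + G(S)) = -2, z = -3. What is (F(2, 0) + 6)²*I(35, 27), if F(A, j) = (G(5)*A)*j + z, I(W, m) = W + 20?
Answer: 495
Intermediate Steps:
G(S) = -26/3 (G(S) = -8 + (⅓)*(-2) = -8 - ⅔ = -26/3)
I(W, m) = 20 + W
F(A, j) = -3 - 26*A*j/3 (F(A, j) = (-26*A/3)*j - 3 = -26*A*j/3 - 3 = -3 - 26*A*j/3)
(F(2, 0) + 6)²*I(35, 27) = ((-3 - 26/3*2*0) + 6)²*(20 + 35) = ((-3 + 0) + 6)²*55 = (-3 + 6)²*55 = 3²*55 = 9*55 = 495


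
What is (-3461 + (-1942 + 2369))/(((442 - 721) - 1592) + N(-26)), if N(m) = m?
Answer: 3034/1897 ≈ 1.5994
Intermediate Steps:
(-3461 + (-1942 + 2369))/(((442 - 721) - 1592) + N(-26)) = (-3461 + (-1942 + 2369))/(((442 - 721) - 1592) - 26) = (-3461 + 427)/((-279 - 1592) - 26) = -3034/(-1871 - 26) = -3034/(-1897) = -3034*(-1/1897) = 3034/1897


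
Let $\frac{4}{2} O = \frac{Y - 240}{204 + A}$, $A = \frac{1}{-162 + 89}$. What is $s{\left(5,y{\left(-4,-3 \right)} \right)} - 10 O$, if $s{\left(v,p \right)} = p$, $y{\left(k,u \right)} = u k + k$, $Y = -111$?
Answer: $\frac{247243}{14891} \approx 16.604$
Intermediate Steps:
$A = - \frac{1}{73}$ ($A = \frac{1}{-73} = - \frac{1}{73} \approx -0.013699$)
$y{\left(k,u \right)} = k + k u$ ($y{\left(k,u \right)} = k u + k = k + k u$)
$O = - \frac{25623}{29782}$ ($O = \frac{\left(-111 - 240\right) \frac{1}{204 - \frac{1}{73}}}{2} = \frac{\left(-351\right) \frac{1}{\frac{14891}{73}}}{2} = \frac{\left(-351\right) \frac{73}{14891}}{2} = \frac{1}{2} \left(- \frac{25623}{14891}\right) = - \frac{25623}{29782} \approx -0.86035$)
$s{\left(5,y{\left(-4,-3 \right)} \right)} - 10 O = - 4 \left(1 - 3\right) - - \frac{128115}{14891} = \left(-4\right) \left(-2\right) + \frac{128115}{14891} = 8 + \frac{128115}{14891} = \frac{247243}{14891}$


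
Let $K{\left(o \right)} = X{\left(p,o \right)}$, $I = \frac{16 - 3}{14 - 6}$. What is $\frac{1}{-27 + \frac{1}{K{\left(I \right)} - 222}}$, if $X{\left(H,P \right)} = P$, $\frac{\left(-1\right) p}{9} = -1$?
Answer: $- \frac{1763}{47609} \approx -0.037031$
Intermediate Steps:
$p = 9$ ($p = \left(-9\right) \left(-1\right) = 9$)
$I = \frac{13}{8} \approx 1.625$
$K{\left(o \right)} = o$
$\frac{1}{-27 + \frac{1}{K{\left(I \right)} - 222}} = \frac{1}{-27 + \frac{1}{\frac{13}{8} - 222}} = \frac{1}{-27 + \frac{1}{- \frac{1763}{8}}} = \frac{1}{-27 - \frac{8}{1763}} = \frac{1}{- \frac{47609}{1763}} = - \frac{1763}{47609}$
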